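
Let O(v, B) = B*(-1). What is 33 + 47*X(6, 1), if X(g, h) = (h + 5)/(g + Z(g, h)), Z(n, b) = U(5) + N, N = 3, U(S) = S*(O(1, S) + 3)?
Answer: -249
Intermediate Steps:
O(v, B) = -B
U(S) = S*(3 - S) (U(S) = S*(-S + 3) = S*(3 - S))
Z(n, b) = -7 (Z(n, b) = 5*(3 - 1*5) + 3 = 5*(3 - 5) + 3 = 5*(-2) + 3 = -10 + 3 = -7)
X(g, h) = (5 + h)/(-7 + g) (X(g, h) = (h + 5)/(g - 7) = (5 + h)/(-7 + g))
33 + 47*X(6, 1) = 33 + 47*((5 + 1)/(-7 + 6)) = 33 + 47*(6/(-1)) = 33 + 47*(-1*6) = 33 + 47*(-6) = 33 - 282 = -249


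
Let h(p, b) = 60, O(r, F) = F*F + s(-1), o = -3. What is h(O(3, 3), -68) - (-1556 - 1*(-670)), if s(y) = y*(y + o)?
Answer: 946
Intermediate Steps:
s(y) = y*(-3 + y) (s(y) = y*(y - 3) = y*(-3 + y))
O(r, F) = 4 + F² (O(r, F) = F*F - (-3 - 1) = F² - 1*(-4) = F² + 4 = 4 + F²)
h(O(3, 3), -68) - (-1556 - 1*(-670)) = 60 - (-1556 - 1*(-670)) = 60 - (-1556 + 670) = 60 - 1*(-886) = 60 + 886 = 946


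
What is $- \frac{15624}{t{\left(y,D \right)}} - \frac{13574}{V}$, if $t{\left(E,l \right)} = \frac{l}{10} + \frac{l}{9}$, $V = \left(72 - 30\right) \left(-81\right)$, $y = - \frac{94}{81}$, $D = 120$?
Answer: $- \frac{19803365}{32319} \approx -612.75$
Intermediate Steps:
$y = - \frac{94}{81}$ ($y = \left(-94\right) \frac{1}{81} = - \frac{94}{81} \approx -1.1605$)
$V = -3402$ ($V = 42 \left(-81\right) = -3402$)
$t{\left(E,l \right)} = \frac{19 l}{90}$ ($t{\left(E,l \right)} = l \frac{1}{10} + l \frac{1}{9} = \frac{l}{10} + \frac{l}{9} = \frac{19 l}{90}$)
$- \frac{15624}{t{\left(y,D \right)}} - \frac{13574}{V} = - \frac{15624}{\frac{19}{90} \cdot 120} - \frac{13574}{-3402} = - \frac{15624}{\frac{76}{3}} - - \frac{6787}{1701} = \left(-15624\right) \frac{3}{76} + \frac{6787}{1701} = - \frac{11718}{19} + \frac{6787}{1701} = - \frac{19803365}{32319}$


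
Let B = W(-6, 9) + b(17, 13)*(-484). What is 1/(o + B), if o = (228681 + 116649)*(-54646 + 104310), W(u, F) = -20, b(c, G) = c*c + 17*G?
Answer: 1/17150222260 ≈ 5.8308e-11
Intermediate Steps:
b(c, G) = c**2 + 17*G
B = -246860 (B = -20 + (17**2 + 17*13)*(-484) = -20 + (289 + 221)*(-484) = -20 + 510*(-484) = -20 - 246840 = -246860)
o = 17150469120 (o = 345330*49664 = 17150469120)
1/(o + B) = 1/(17150469120 - 246860) = 1/17150222260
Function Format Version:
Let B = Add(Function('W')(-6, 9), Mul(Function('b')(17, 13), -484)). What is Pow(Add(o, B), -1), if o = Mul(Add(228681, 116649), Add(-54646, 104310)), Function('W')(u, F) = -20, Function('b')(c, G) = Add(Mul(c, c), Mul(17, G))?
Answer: Rational(1, 17150222260) ≈ 5.8308e-11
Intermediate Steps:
Function('b')(c, G) = Add(Pow(c, 2), Mul(17, G))
B = -246860 (B = Add(-20, Mul(Add(Pow(17, 2), Mul(17, 13)), -484)) = Add(-20, Mul(Add(289, 221), -484)) = Add(-20, Mul(510, -484)) = Add(-20, -246840) = -246860)
o = 17150469120 (o = Mul(345330, 49664) = 17150469120)
Pow(Add(o, B), -1) = Pow(Add(17150469120, -246860), -1) = Pow(17150222260, -1) = Rational(1, 17150222260)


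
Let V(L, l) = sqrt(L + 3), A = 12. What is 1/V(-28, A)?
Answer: -I/5 ≈ -0.2*I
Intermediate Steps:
V(L, l) = sqrt(3 + L)
1/V(-28, A) = 1/(sqrt(3 - 28)) = 1/(sqrt(-25)) = 1/(5*I) = -I/5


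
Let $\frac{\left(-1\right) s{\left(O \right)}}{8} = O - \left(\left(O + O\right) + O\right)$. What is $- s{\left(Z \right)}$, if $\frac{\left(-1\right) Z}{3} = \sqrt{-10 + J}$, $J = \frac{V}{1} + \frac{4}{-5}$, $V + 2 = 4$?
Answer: $\frac{96 i \sqrt{55}}{5} \approx 142.39 i$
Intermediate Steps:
$V = 2$ ($V = -2 + 4 = 2$)
$J = \frac{6}{5}$ ($J = \frac{2}{1} + \frac{4}{-5} = 2 \cdot 1 + 4 \left(- \frac{1}{5}\right) = 2 - \frac{4}{5} = \frac{6}{5} \approx 1.2$)
$Z = - \frac{6 i \sqrt{55}}{5}$ ($Z = - 3 \sqrt{-10 + \frac{6}{5}} = - 3 \sqrt{- \frac{44}{5}} = - 3 \frac{2 i \sqrt{55}}{5} = - \frac{6 i \sqrt{55}}{5} \approx - 8.8994 i$)
$s{\left(O \right)} = 16 O$ ($s{\left(O \right)} = - 8 \left(O - \left(\left(O + O\right) + O\right)\right) = - 8 \left(O - \left(2 O + O\right)\right) = - 8 \left(O - 3 O\right) = - 8 \left(- 2 O\right) = 16 O$)
$- s{\left(Z \right)} = - 16 \left(- \frac{6 i \sqrt{55}}{5}\right) = - \frac{\left(-96\right) i \sqrt{55}}{5} = \frac{96 i \sqrt{55}}{5}$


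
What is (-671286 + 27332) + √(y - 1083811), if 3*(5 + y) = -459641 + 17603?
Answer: -643954 + I*√1231162 ≈ -6.4395e+5 + 1109.6*I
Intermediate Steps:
y = -147351 (y = -5 + (-459641 + 17603)/3 = -5 + (⅓)*(-442038) = -5 - 147346 = -147351)
(-671286 + 27332) + √(y - 1083811) = (-671286 + 27332) + √(-147351 - 1083811) = -643954 + √(-1231162) = -643954 + I*√1231162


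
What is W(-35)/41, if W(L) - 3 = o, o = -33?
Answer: -30/41 ≈ -0.73171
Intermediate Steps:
W(L) = -30 (W(L) = 3 - 33 = -30)
W(-35)/41 = -30/41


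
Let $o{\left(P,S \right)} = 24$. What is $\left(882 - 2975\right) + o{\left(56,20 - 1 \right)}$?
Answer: $-2069$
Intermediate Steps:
$\left(882 - 2975\right) + o{\left(56,20 - 1 \right)} = \left(882 - 2975\right) + 24 = -2093 + 24 = -2069$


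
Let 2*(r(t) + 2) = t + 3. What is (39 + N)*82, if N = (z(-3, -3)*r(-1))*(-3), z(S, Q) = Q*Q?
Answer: 5412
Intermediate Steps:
r(t) = -½ + t/2 (r(t) = -2 + (t + 3)/2 = -2 + (3 + t)/2 = -2 + (3/2 + t/2) = -½ + t/2)
z(S, Q) = Q²
N = 27 (N = ((-3)²*(-½ + (½)*(-1)))*(-3) = (9*(-½ - ½))*(-3) = (9*(-1))*(-3) = -9*(-3) = 27)
(39 + N)*82 = (39 + 27)*82 = 66*82 = 5412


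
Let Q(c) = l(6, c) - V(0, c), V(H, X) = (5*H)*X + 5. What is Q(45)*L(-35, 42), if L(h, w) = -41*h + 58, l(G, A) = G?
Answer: 1493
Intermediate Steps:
V(H, X) = 5 + 5*H*X (V(H, X) = 5*H*X + 5 = 5 + 5*H*X)
L(h, w) = 58 - 41*h
Q(c) = 1 (Q(c) = 6 - (5 + 5*0*c) = 6 - (5 + 0) = 6 - 1*5 = 6 - 5 = 1)
Q(45)*L(-35, 42) = 1*(58 - 41*(-35)) = 1*(58 + 1435) = 1*1493 = 1493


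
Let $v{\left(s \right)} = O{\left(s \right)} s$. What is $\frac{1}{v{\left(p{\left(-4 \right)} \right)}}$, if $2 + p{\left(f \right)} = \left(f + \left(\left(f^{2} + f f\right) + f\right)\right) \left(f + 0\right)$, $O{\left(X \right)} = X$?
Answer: $\frac{1}{9604} \approx 0.00010412$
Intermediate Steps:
$p{\left(f \right)} = -2 + f \left(2 f + 2 f^{2}\right)$ ($p{\left(f \right)} = -2 + \left(f + \left(\left(f^{2} + f f\right) + f\right)\right) \left(f + 0\right) = -2 + \left(f + \left(\left(f^{2} + f^{2}\right) + f\right)\right) f = -2 + \left(f + \left(2 f^{2} + f\right)\right) f = -2 + \left(f + \left(f + 2 f^{2}\right)\right) f = -2 + \left(2 f + 2 f^{2}\right) f = -2 + f \left(2 f + 2 f^{2}\right)$)
$v{\left(s \right)} = s^{2}$ ($v{\left(s \right)} = s s = s^{2}$)
$\frac{1}{v{\left(p{\left(-4 \right)} \right)}} = \frac{1}{\left(-2 + 2 \left(-4\right)^{2} + 2 \left(-4\right)^{3}\right)^{2}} = \frac{1}{\left(-2 + 2 \cdot 16 + 2 \left(-64\right)\right)^{2}} = \frac{1}{\left(-2 + 32 - 128\right)^{2}} = \frac{1}{\left(-98\right)^{2}} = \frac{1}{9604}$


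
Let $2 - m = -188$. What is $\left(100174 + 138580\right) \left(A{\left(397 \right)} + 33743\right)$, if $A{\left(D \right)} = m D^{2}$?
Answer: $7157714321562$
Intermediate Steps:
$m = 190$ ($m = 2 - -188 = 2 + 188 = 190$)
$A{\left(D \right)} = 190 D^{2}$
$\left(100174 + 138580\right) \left(A{\left(397 \right)} + 33743\right) = \left(100174 + 138580\right) \left(190 \cdot 397^{2} + 33743\right) = 238754 \left(190 \cdot 157609 + 33743\right) = 238754 \left(29945710 + 33743\right) = 238754 \cdot 29979453 = 7157714321562$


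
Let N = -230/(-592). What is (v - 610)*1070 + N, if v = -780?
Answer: -440240685/296 ≈ -1.4873e+6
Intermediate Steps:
N = 115/296 (N = -230*(-1/592) = 115/296 ≈ 0.38851)
(v - 610)*1070 + N = (-780 - 610)*1070 + 115/296 = -1390*1070 + 115/296 = -1487300 + 115/296 = -440240685/296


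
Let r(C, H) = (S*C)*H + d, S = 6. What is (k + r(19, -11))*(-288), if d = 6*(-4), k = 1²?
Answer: 367776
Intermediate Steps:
k = 1
d = -24
r(C, H) = -24 + 6*C*H (r(C, H) = (6*C)*H - 24 = 6*C*H - 24 = -24 + 6*C*H)
(k + r(19, -11))*(-288) = (1 + (-24 + 6*19*(-11)))*(-288) = (1 + (-24 - 1254))*(-288) = (1 - 1278)*(-288) = -1277*(-288) = 367776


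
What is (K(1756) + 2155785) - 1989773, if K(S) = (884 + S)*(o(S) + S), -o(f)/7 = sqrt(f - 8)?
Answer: 4801852 - 36960*sqrt(437) ≈ 4.0292e+6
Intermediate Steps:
o(f) = -7*sqrt(-8 + f) (o(f) = -7*sqrt(f - 8) = -7*sqrt(-8 + f))
K(S) = (884 + S)*(S - 7*sqrt(-8 + S)) (K(S) = (884 + S)*(-7*sqrt(-8 + S) + S) = (884 + S)*(S - 7*sqrt(-8 + S)))
(K(1756) + 2155785) - 1989773 = ((1756**2 - 6188*sqrt(-8 + 1756) + 884*1756 - 7*1756*sqrt(-8 + 1756)) + 2155785) - 1989773 = ((3083536 - 12376*sqrt(437) + 1552304 - 7*1756*sqrt(1748)) + 2155785) - 1989773 = ((3083536 - 12376*sqrt(437) + 1552304 - 7*1756*2*sqrt(437)) + 2155785) - 1989773 = ((3083536 - 12376*sqrt(437) + 1552304 - 24584*sqrt(437)) + 2155785) - 1989773 = ((4635840 - 36960*sqrt(437)) + 2155785) - 1989773 = (6791625 - 36960*sqrt(437)) - 1989773 = 4801852 - 36960*sqrt(437)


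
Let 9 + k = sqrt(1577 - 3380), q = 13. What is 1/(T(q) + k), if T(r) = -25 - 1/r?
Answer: -5759/500956 - 169*I*sqrt(1803)/500956 ≈ -0.011496 - 0.014325*I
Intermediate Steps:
k = -9 + I*sqrt(1803) (k = -9 + sqrt(1577 - 3380) = -9 + sqrt(-1803) = -9 + I*sqrt(1803) ≈ -9.0 + 42.462*I)
1/(T(q) + k) = 1/((-25 - 1/13) + (-9 + I*sqrt(1803))) = 1/(-326/13 + (-9 + I*sqrt(1803))) = 1/(-443/13 + I*sqrt(1803))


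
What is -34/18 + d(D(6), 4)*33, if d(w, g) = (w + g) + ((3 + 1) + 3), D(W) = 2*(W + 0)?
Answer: 6814/9 ≈ 757.11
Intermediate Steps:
D(W) = 2*W
d(w, g) = 7 + g + w (d(w, g) = (g + w) + (4 + 3) = (g + w) + 7 = 7 + g + w)
-34/18 + d(D(6), 4)*33 = -34/18 + (7 + 4 + 2*6)*33 = -34*1/18 + (7 + 4 + 12)*33 = -17/9 + 23*33 = -17/9 + 759 = 6814/9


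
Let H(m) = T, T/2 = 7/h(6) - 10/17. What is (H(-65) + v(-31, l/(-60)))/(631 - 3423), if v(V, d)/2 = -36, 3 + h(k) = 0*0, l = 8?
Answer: 1985/71196 ≈ 0.027881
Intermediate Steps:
h(k) = -3 (h(k) = -3 + 0*0 = -3 + 0 = -3)
v(V, d) = -72 (v(V, d) = 2*(-36) = -72)
T = -298/51 (T = 2*(7/(-3) - 10/17) = 2*(7*(-⅓) - 10*1/17) = 2*(-7/3 - 10/17) = 2*(-149/51) = -298/51 ≈ -5.8431)
H(m) = -298/51
(H(-65) + v(-31, l/(-60)))/(631 - 3423) = (-298/51 - 72)/(631 - 3423) = -3970/51/(-2792) = -3970/51*(-1/2792) = 1985/71196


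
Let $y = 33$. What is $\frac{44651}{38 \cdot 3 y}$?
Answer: $\frac{44651}{3762} \approx 11.869$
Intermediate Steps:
$\frac{44651}{38 \cdot 3 y} = \frac{44651}{38 \cdot 3 \cdot 33} = \frac{44651}{114 \cdot 33} = \frac{44651}{3762}$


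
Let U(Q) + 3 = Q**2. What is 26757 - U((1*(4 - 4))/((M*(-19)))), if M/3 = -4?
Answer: 26760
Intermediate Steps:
M = -12 (M = 3*(-4) = -12)
U(Q) = -3 + Q**2
26757 - U((1*(4 - 4))/((M*(-19)))) = 26757 - (-3 + ((1*(4 - 4))/((-12*(-19))))**2) = 26757 - (-3 + ((1*0)/228)**2) = 26757 - (-3 + (0*(1/228))**2) = 26757 - (-3 + 0**2) = 26757 - (-3 + 0) = 26757 - 1*(-3) = 26757 + 3 = 26760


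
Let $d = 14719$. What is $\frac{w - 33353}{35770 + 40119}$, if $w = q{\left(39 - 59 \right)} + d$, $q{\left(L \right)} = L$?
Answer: $- \frac{18654}{75889} \approx -0.24581$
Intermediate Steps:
$w = 14699$ ($w = \left(39 - 59\right) + 14719 = -20 + 14719 = 14699$)
$\frac{w - 33353}{35770 + 40119} = \frac{14699 - 33353}{35770 + 40119} = - \frac{18654}{75889}$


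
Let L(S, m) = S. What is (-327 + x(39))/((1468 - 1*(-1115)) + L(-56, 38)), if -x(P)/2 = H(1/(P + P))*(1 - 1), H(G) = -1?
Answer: -327/2527 ≈ -0.12940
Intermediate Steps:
x(P) = 0 (x(P) = -(-2)*(1 - 1) = -(-2)*0 = -2*0 = 0)
(-327 + x(39))/((1468 - 1*(-1115)) + L(-56, 38)) = (-327 + 0)/((1468 - 1*(-1115)) - 56) = -327/((1468 + 1115) - 56) = -327/(2583 - 56) = -327/2527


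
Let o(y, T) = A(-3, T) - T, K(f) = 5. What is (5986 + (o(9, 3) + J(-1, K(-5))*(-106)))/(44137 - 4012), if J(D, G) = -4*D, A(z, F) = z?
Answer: 1852/13375 ≈ 0.13847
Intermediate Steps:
o(y, T) = -3 - T
(5986 + (o(9, 3) + J(-1, K(-5))*(-106)))/(44137 - 4012) = (5986 + ((-3 - 1*3) - 4*(-1)*(-106)))/(44137 - 4012) = (5986 + ((-3 - 3) + 4*(-106)))/40125 = (5986 + (-6 - 424))*(1/40125) = (5986 - 430)*(1/40125) = 5556*(1/40125) = 1852/13375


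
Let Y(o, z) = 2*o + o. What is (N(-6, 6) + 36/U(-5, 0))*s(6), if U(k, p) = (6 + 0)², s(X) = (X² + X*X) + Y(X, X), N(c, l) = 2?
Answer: 270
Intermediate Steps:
Y(o, z) = 3*o
s(X) = 2*X² + 3*X (s(X) = (X² + X*X) + 3*X = (X² + X²) + 3*X = 2*X² + 3*X)
U(k, p) = 36 (U(k, p) = 6² = 36)
(N(-6, 6) + 36/U(-5, 0))*s(6) = (2 + 36/36)*(6*(3 + 2*6)) = (2 + 36*(1/36))*(6*(3 + 12)) = (2 + 1)*(6*15) = 3*90 = 270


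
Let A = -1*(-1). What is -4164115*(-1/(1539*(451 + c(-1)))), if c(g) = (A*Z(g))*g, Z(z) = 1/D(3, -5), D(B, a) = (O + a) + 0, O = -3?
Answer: 33312920/5554251 ≈ 5.9977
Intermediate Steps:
A = 1
D(B, a) = -3 + a (D(B, a) = (-3 + a) + 0 = -3 + a)
Z(z) = -⅛ (Z(z) = 1/(-3 - 5) = 1/(-8) = -⅛)
c(g) = -g/8 (c(g) = (1*(-⅛))*g = -g/8)
-4164115*(-1/(1539*(451 + c(-1)))) = -4164115*(-1/(1539*(451 - ⅛*(-1)))) = -4164115*(-1/(1539*(451 + ⅛))) = -4164115/((3609/8)*(-1539)) = -4164115/(-5554251/8) = -4164115*(-8/5554251) = 33312920/5554251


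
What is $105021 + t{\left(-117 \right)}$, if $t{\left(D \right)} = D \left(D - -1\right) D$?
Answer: $-1482903$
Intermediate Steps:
$t{\left(D \right)} = D^{2} \left(1 + D\right)$ ($t{\left(D \right)} = D \left(D + 1\right) D = D \left(1 + D\right) D = D^{2} \left(1 + D\right)$)
$105021 + t{\left(-117 \right)} = 105021 + \left(-117\right)^{2} \left(1 - 117\right) = 105021 + 13689 \left(-116\right) = 105021 - 1587924 = -1482903$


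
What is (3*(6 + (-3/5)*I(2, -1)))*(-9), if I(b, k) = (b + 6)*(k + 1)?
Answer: -162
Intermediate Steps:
I(b, k) = (1 + k)*(6 + b) (I(b, k) = (6 + b)*(1 + k) = (1 + k)*(6 + b))
(3*(6 + (-3/5)*I(2, -1)))*(-9) = (3*(6 + (-3/5)*(6 + 2 + 6*(-1) + 2*(-1))))*(-9) = (3*(6 + (-3*1/5)*(6 + 2 - 6 - 2)))*(-9) = (3*(6 - 3/5*0))*(-9) = (3*(6 + 0))*(-9) = (3*6)*(-9) = 18*(-9) = -162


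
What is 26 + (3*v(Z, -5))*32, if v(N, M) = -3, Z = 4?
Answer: -262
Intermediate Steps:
26 + (3*v(Z, -5))*32 = 26 + (3*(-3))*32 = 26 - 9*32 = 26 - 288 = -262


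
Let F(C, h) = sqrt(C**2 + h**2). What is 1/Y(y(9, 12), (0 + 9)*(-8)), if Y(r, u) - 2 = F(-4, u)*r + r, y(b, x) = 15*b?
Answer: -137/94751231 + 2700*sqrt(13)/94751231 ≈ 0.00010130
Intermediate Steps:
Y(r, u) = 2 + r + r*sqrt(16 + u**2) (Y(r, u) = 2 + (sqrt((-4)**2 + u**2)*r + r) = 2 + (sqrt(16 + u**2)*r + r) = 2 + (r*sqrt(16 + u**2) + r) = 2 + (r + r*sqrt(16 + u**2)) = 2 + r + r*sqrt(16 + u**2))
1/Y(y(9, 12), (0 + 9)*(-8)) = 1/(2 + 15*9 + (15*9)*sqrt(16 + ((0 + 9)*(-8))**2)) = 1/(2 + 135 + 135*sqrt(16 + (9*(-8))**2)) = 1/(2 + 135 + 135*sqrt(16 + (-72)**2)) = 1/(2 + 135 + 135*sqrt(16 + 5184)) = 1/(2 + 135 + 135*sqrt(5200)) = 1/(2 + 135 + 135*(20*sqrt(13))) = 1/(2 + 135 + 2700*sqrt(13)) = 1/(137 + 2700*sqrt(13))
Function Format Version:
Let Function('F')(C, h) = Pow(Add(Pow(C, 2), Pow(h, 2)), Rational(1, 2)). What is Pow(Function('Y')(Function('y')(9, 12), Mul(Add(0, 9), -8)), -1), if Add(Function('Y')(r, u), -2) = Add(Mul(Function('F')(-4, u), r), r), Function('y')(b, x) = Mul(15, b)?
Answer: Add(Rational(-137, 94751231), Mul(Rational(2700, 94751231), Pow(13, Rational(1, 2)))) ≈ 0.00010130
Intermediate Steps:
Function('Y')(r, u) = Add(2, r, Mul(r, Pow(Add(16, Pow(u, 2)), Rational(1, 2)))) (Function('Y')(r, u) = Add(2, Add(Mul(Pow(Add(Pow(-4, 2), Pow(u, 2)), Rational(1, 2)), r), r)) = Add(2, Add(Mul(Pow(Add(16, Pow(u, 2)), Rational(1, 2)), r), r)) = Add(2, Add(Mul(r, Pow(Add(16, Pow(u, 2)), Rational(1, 2))), r)) = Add(2, Add(r, Mul(r, Pow(Add(16, Pow(u, 2)), Rational(1, 2))))) = Add(2, r, Mul(r, Pow(Add(16, Pow(u, 2)), Rational(1, 2)))))
Pow(Function('Y')(Function('y')(9, 12), Mul(Add(0, 9), -8)), -1) = Pow(Add(2, Mul(15, 9), Mul(Mul(15, 9), Pow(Add(16, Pow(Mul(Add(0, 9), -8), 2)), Rational(1, 2)))), -1) = Pow(Add(2, 135, Mul(135, Pow(Add(16, Pow(Mul(9, -8), 2)), Rational(1, 2)))), -1) = Pow(Add(2, 135, Mul(135, Pow(Add(16, Pow(-72, 2)), Rational(1, 2)))), -1) = Pow(Add(2, 135, Mul(135, Pow(Add(16, 5184), Rational(1, 2)))), -1) = Pow(Add(2, 135, Mul(135, Pow(5200, Rational(1, 2)))), -1) = Pow(Add(2, 135, Mul(135, Mul(20, Pow(13, Rational(1, 2))))), -1) = Pow(Add(2, 135, Mul(2700, Pow(13, Rational(1, 2)))), -1) = Pow(Add(137, Mul(2700, Pow(13, Rational(1, 2)))), -1)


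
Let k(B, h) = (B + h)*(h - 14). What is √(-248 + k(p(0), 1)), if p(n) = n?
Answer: 3*I*√29 ≈ 16.155*I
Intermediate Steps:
k(B, h) = (-14 + h)*(B + h) (k(B, h) = (B + h)*(-14 + h) = (-14 + h)*(B + h))
√(-248 + k(p(0), 1)) = √(-248 + (1² - 14*0 - 14*1 + 0*1)) = √(-248 + (1 + 0 - 14 + 0)) = √(-248 - 13) = √(-261) = 3*I*√29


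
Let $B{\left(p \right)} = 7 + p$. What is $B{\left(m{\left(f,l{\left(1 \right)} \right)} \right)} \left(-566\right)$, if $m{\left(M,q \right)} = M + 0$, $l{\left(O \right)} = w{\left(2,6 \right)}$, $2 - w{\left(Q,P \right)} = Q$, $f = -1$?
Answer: $-3396$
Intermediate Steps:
$w{\left(Q,P \right)} = 2 - Q$
$l{\left(O \right)} = 0$ ($l{\left(O \right)} = 2 - 2 = 0$)
$m{\left(M,q \right)} = M$
$B{\left(m{\left(f,l{\left(1 \right)} \right)} \right)} \left(-566\right) = \left(7 - 1\right) \left(-566\right) = 6 \left(-566\right) = -3396$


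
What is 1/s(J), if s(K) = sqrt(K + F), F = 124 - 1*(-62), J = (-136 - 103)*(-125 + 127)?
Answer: -I*sqrt(73)/146 ≈ -0.058521*I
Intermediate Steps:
J = -478 (J = -239*2 = -478)
F = 186 (F = 124 + 62 = 186)
s(K) = sqrt(186 + K) (s(K) = sqrt(K + 186) = sqrt(186 + K))
1/s(J) = 1/(sqrt(186 - 478)) = 1/(sqrt(-292)) = 1/(2*I*sqrt(73)) = -I*sqrt(73)/146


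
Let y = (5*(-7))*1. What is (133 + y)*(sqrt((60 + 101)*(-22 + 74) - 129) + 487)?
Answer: 47726 + 98*sqrt(8243) ≈ 56624.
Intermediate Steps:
y = -35 (y = -35*1 = -35)
(133 + y)*(sqrt((60 + 101)*(-22 + 74) - 129) + 487) = (133 - 35)*(sqrt((60 + 101)*(-22 + 74) - 129) + 487) = 98*(sqrt(161*52 - 129) + 487) = 98*(sqrt(8372 - 129) + 487) = 98*(sqrt(8243) + 487) = 98*(487 + sqrt(8243)) = 47726 + 98*sqrt(8243)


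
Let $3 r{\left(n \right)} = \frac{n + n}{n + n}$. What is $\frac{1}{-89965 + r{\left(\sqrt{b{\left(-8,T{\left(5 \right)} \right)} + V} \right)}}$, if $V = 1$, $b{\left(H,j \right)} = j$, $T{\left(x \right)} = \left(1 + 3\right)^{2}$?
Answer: $- \frac{3}{269894} \approx -1.1115 \cdot 10^{-5}$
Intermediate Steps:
$T{\left(x \right)} = 16$ ($T{\left(x \right)} = 4^{2} = 16$)
$r{\left(n \right)} = \frac{1}{3}$ ($r{\left(n \right)} = \frac{\left(n + n\right) \frac{1}{n + n}}{3} = \frac{2 n \frac{1}{2 n}}{3} = \frac{1}{3} \cdot 1 = \frac{1}{3}$)
$\frac{1}{-89965 + r{\left(\sqrt{b{\left(-8,T{\left(5 \right)} \right)} + V} \right)}} = \frac{1}{-89965 + \frac{1}{3}} = \frac{1}{- \frac{269894}{3}} = - \frac{3}{269894}$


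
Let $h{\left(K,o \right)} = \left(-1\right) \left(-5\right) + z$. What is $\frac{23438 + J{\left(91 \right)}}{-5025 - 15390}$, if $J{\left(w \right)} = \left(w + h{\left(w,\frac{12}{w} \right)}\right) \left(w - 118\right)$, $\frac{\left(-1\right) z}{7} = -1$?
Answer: $- \frac{20657}{20415} \approx -1.0119$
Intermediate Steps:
$z = 7$ ($z = \left(-7\right) \left(-1\right) = 7$)
$h{\left(K,o \right)} = 12$ ($h{\left(K,o \right)} = \left(-1\right) \left(-5\right) + 7 = 5 + 7 = 12$)
$J{\left(w \right)} = \left(-118 + w\right) \left(12 + w\right)$ ($J{\left(w \right)} = \left(w + 12\right) \left(w - 118\right) = \left(12 + w\right) \left(-118 + w\right) = \left(-118 + w\right) \left(12 + w\right)$)
$\frac{23438 + J{\left(91 \right)}}{-5025 - 15390} = \frac{23438 - \left(11062 - 8281\right)}{-5025 - 15390} = \frac{23438 - 2781}{-20415} = \left(23438 - 2781\right) \left(- \frac{1}{20415}\right) = 20657 \left(- \frac{1}{20415}\right) = - \frac{20657}{20415}$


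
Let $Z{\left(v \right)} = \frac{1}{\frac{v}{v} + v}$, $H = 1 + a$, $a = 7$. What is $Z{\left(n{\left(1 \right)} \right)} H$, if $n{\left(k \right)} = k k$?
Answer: $4$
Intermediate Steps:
$n{\left(k \right)} = k^{2}$
$H = 8$ ($H = 1 + 7 = 8$)
$Z{\left(v \right)} = \frac{1}{1 + v}$
$Z{\left(n{\left(1 \right)} \right)} H = \frac{1}{1 + 1^{2}} \cdot 8 = \frac{1}{1 + 1} \cdot 8 = \frac{1}{2} \cdot 8 = 4$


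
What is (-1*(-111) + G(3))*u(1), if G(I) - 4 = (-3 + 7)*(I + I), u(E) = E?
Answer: 139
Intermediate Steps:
G(I) = 4 + 8*I (G(I) = 4 + (-3 + 7)*(I + I) = 4 + 4*(2*I) = 4 + 8*I)
(-1*(-111) + G(3))*u(1) = (-1*(-111) + (4 + 8*3))*1 = (111 + (4 + 24))*1 = (111 + 28)*1 = 139*1 = 139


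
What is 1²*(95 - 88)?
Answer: 7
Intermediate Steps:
1²*(95 - 88) = 1*7 = 7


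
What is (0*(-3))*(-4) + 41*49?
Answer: 2009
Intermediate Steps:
(0*(-3))*(-4) + 41*49 = 0*(-4) + 2009 = 0 + 2009 = 2009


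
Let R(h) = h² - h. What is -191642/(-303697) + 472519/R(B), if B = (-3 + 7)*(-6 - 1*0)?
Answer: 143617587943/182218200 ≈ 788.16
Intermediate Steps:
B = -24 (B = 4*(-6 + 0) = 4*(-6) = -24)
-191642/(-303697) + 472519/R(B) = -191642/(-303697) + 472519/((-24*(-1 - 24))) = -191642*(-1/303697) + 472519/((-24*(-25))) = 191642/303697 + 472519/600 = 143617587943/182218200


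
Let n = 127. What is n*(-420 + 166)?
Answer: -32258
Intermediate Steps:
n*(-420 + 166) = 127*(-420 + 166) = 127*(-254) = -32258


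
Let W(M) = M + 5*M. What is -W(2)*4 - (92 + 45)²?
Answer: -18817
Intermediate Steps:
W(M) = 6*M
-W(2)*4 - (92 + 45)² = -6*2*4 - (92 + 45)² = -1*12*4 - 1*137² = -12*4 - 1*18769 = -48 - 18769 = -18817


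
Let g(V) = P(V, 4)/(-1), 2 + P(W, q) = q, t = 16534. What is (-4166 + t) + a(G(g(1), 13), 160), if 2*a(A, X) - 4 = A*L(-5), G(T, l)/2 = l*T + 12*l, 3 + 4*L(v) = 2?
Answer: 24675/2 ≈ 12338.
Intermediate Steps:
P(W, q) = -2 + q
L(v) = -1/4 (L(v) = -3/4 + (1/4)*2 = -3/4 + 1/2 = -1/4)
g(V) = -2 (g(V) = (-2 + 4)/(-1) = 2*(-1) = -2)
G(T, l) = 24*l + 2*T*l (G(T, l) = 2*(l*T + 12*l) = 2*(T*l + 12*l) = 2*(12*l + T*l) = 24*l + 2*T*l)
a(A, X) = 2 - A/8 (a(A, X) = 2 + (A*(-1/4))/2 = 2 + (-A/4)/2 = 2 - A/8)
(-4166 + t) + a(G(g(1), 13), 160) = (-4166 + 16534) + (2 - 13*(12 - 2)/4) = 12368 + (2 - 13*10/4) = 12368 + (2 - 1/8*260) = 12368 + (2 - 65/2) = 12368 - 61/2 = 24675/2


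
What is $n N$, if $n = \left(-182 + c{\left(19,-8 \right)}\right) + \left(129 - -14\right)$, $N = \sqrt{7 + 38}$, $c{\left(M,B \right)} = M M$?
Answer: $966 \sqrt{5} \approx 2160.0$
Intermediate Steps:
$c{\left(M,B \right)} = M^{2}$
$N = 3 \sqrt{5}$ ($N = \sqrt{45} = 3 \sqrt{5} \approx 6.7082$)
$n = 322$ ($n = \left(-182 + 19^{2}\right) + \left(129 - -14\right) = \left(-182 + 361\right) + \left(129 + 14\right) = 179 + 143 = 322$)
$n N = 322 \cdot 3 \sqrt{5} = 966 \sqrt{5}$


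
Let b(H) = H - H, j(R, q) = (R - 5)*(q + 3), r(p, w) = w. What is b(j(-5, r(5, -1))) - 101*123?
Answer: -12423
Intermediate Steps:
j(R, q) = (-5 + R)*(3 + q)
b(H) = 0
b(j(-5, r(5, -1))) - 101*123 = 0 - 101*123 = 0 - 12423 = -12423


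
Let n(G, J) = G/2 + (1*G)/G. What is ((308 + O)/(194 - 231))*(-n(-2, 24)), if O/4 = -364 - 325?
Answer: 0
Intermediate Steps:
O = -2756 (O = 4*(-364 - 325) = 4*(-689) = -2756)
n(G, J) = 1 + G/2 (n(G, J) = G*(½) + G/G = G/2 + 1 = 1 + G/2)
((308 + O)/(194 - 231))*(-n(-2, 24)) = ((308 - 2756)/(194 - 231))*(-(1 + (½)*(-2))) = (-2448/(-37))*(-(1 - 1)) = (-2448*(-1/37))*(-1*0) = (2448/37)*0 = 0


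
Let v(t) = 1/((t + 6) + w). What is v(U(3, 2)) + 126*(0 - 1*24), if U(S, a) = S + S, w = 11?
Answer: -69551/23 ≈ -3024.0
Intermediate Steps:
U(S, a) = 2*S
v(t) = 1/(17 + t) (v(t) = 1/((t + 6) + 11) = 1/((6 + t) + 11) = 1/(17 + t))
v(U(3, 2)) + 126*(0 - 1*24) = 1/(17 + 2*3) + 126*(0 - 1*24) = 1/(17 + 6) + 126*(0 - 24) = 1/23 + 126*(-24) = 1/23 - 3024 = -69551/23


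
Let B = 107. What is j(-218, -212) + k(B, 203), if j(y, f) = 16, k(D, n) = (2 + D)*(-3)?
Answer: -311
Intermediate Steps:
k(D, n) = -6 - 3*D
j(-218, -212) + k(B, 203) = 16 + (-6 - 3*107) = 16 + (-6 - 321) = 16 - 327 = -311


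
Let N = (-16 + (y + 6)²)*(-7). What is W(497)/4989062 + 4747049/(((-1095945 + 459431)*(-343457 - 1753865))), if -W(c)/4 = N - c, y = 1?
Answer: 150428076328359/256164312423383596 ≈ 0.00058723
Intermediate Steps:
N = -231 (N = (-16 + (1 + 6)²)*(-7) = (-16 + 7²)*(-7) = (-16 + 49)*(-7) = 33*(-7) = -231)
W(c) = 924 + 4*c (W(c) = -4*(-231 - c) = 924 + 4*c)
W(497)/4989062 + 4747049/(((-1095945 + 459431)*(-343457 - 1753865))) = (924 + 4*497)/4989062 + 4747049/(((-1095945 + 459431)*(-343457 - 1753865))) = (924 + 1988)*(1/4989062) + 4747049/((-636514*(-2097322))) = 2912*(1/4989062) + 4747049/1334974815508 = 112/191887 + 4747049*(1/1334974815508) = 112/191887 + 4747049/1334974815508 = 150428076328359/256164312423383596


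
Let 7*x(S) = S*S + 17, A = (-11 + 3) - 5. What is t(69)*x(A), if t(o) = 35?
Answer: 930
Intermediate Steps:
A = -13 (A = -8 - 5 = -13)
x(S) = 17/7 + S²/7 (x(S) = (S*S + 17)/7 = (S² + 17)/7 = (17 + S²)/7 = 17/7 + S²/7)
t(69)*x(A) = 35*(17/7 + (⅐)*(-13)²) = 35*(17/7 + (⅐)*169) = 35*(17/7 + 169/7) = 35*(186/7) = 930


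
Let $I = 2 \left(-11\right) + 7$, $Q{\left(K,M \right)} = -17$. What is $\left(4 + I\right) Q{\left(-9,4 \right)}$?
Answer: $187$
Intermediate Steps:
$I = -15$ ($I = -22 + 7 = -15$)
$\left(4 + I\right) Q{\left(-9,4 \right)} = \left(4 - 15\right) \left(-17\right) = \left(-11\right) \left(-17\right) = 187$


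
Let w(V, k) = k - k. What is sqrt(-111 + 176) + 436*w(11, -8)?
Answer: sqrt(65) ≈ 8.0623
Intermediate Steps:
w(V, k) = 0
sqrt(-111 + 176) + 436*w(11, -8) = sqrt(-111 + 176) + 436*0 = sqrt(65) + 0 = sqrt(65)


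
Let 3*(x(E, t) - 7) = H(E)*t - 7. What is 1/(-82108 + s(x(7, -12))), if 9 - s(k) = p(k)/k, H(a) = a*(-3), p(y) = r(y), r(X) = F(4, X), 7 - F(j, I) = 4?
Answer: -266/21838343 ≈ -1.2180e-5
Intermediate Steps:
F(j, I) = 3 (F(j, I) = 7 - 1*4 = 7 - 4 = 3)
r(X) = 3
p(y) = 3
H(a) = -3*a
x(E, t) = 14/3 - E*t (x(E, t) = 7 + ((-3*E)*t - 7)/3 = 7 + (-3*E*t - 7)/3 = 7 + (-7 - 3*E*t)/3 = 7 + (-7/3 - E*t) = 14/3 - E*t)
s(k) = 9 - 3/k
1/(-82108 + s(x(7, -12))) = 1/(-82108 + (9 - 3/(14/3 - 1*7*(-12)))) = 1/(-82108 + (9 - 3/(14/3 + 84))) = 1/(-82108 + (9 - 3/266/3)) = 1/(-82108 + (9 - 3*3/266)) = 1/(-82108 + (9 - 9/266)) = 1/(-82108 + 2385/266) = 1/(-21838343/266) = -266/21838343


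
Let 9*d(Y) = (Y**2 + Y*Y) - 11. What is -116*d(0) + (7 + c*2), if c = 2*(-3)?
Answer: 1231/9 ≈ 136.78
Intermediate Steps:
d(Y) = -11/9 + 2*Y**2/9 (d(Y) = ((Y**2 + Y*Y) - 11)/9 = ((Y**2 + Y**2) - 11)/9 = (2*Y**2 - 11)/9 = (-11 + 2*Y**2)/9 = -11/9 + 2*Y**2/9)
c = -6
-116*d(0) + (7 + c*2) = -116*(-11/9 + (2/9)*0**2) + (7 - 6*2) = -116*(-11/9 + (2/9)*0) + (7 - 12) = -116*(-11/9 + 0) - 5 = -116*(-11/9) - 5 = 1276/9 - 5 = 1231/9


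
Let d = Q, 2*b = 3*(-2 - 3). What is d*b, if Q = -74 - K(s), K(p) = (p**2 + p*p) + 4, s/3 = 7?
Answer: 7200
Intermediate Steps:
s = 21 (s = 3*7 = 21)
K(p) = 4 + 2*p**2 (K(p) = (p**2 + p**2) + 4 = 2*p**2 + 4 = 4 + 2*p**2)
b = -15/2 (b = (3*(-2 - 3))/2 = (3*(-5))/2 = (1/2)*(-15) = -15/2 ≈ -7.5000)
Q = -960 (Q = -74 - (4 + 2*21**2) = -74 - (4 + 2*441) = -74 - (4 + 882) = -74 - 1*886 = -74 - 886 = -960)
d = -960
d*b = -960*(-15/2) = 7200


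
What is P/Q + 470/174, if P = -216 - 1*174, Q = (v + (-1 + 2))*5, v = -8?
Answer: 8431/609 ≈ 13.844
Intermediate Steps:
Q = -35 (Q = (-8 + (-1 + 2))*5 = (-8 + 1)*5 = -7*5 = -35)
P = -390 (P = -216 - 174 = -390)
P/Q + 470/174 = -390/(-35) + 470/174 = -390*(-1/35) + 470*(1/174) = 78/7 + 235/87 = 8431/609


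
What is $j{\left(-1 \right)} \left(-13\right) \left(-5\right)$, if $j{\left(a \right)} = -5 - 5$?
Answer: $-650$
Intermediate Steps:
$j{\left(a \right)} = -10$
$j{\left(-1 \right)} \left(-13\right) \left(-5\right) = \left(-10\right) \left(-13\right) \left(-5\right) = 130 \left(-5\right) = -650$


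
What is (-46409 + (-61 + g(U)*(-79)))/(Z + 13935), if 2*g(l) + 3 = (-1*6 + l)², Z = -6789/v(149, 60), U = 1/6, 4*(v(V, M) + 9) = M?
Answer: -3434083/921852 ≈ -3.7252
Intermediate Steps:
v(V, M) = -9 + M/4
U = ⅙ ≈ 0.16667
Z = -2263/2 (Z = -6789/(-9 + (¼)*60) = -6789/(-9 + 15) = -6789/6 = -6789*⅙ = -2263/2 ≈ -1131.5)
g(l) = -3/2 + (-6 + l)²/2 (g(l) = -3/2 + (-1*6 + l)²/2 = -3/2 + (-6 + l)²/2)
(-46409 + (-61 + g(U)*(-79)))/(Z + 13935) = (-46409 + (-61 + (-3/2 + (-6 + ⅙)²/2)*(-79)))/(-2263/2 + 13935) = (-46409 + (-61 + (-3/2 + (-35/6)²/2)*(-79)))/(25607/2) = (-46409 + (-61 + (-3/2 + (½)*(1225/36))*(-79)))*(2/25607) = (-46409 + (-61 + (-3/2 + 1225/72)*(-79)))*(2/25607) = (-46409 + (-61 + (1117/72)*(-79)))*(2/25607) = (-46409 + (-61 - 88243/72))*(2/25607) = (-46409 - 92635/72)*(2/25607) = -3434083/72*2/25607 = -3434083/921852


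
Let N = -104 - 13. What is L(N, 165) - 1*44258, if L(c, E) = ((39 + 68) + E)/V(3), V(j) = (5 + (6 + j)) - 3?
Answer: -486566/11 ≈ -44233.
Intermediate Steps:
N = -117
V(j) = 8 + j (V(j) = (11 + j) - 3 = 8 + j)
L(c, E) = 107/11 + E/11 (L(c, E) = ((39 + 68) + E)/(8 + 3) = (107 + E)/11 = (107 + E)*(1/11) = 107/11 + E/11)
L(N, 165) - 1*44258 = (107/11 + (1/11)*165) - 1*44258 = (107/11 + 15) - 44258 = 272/11 - 44258 = -486566/11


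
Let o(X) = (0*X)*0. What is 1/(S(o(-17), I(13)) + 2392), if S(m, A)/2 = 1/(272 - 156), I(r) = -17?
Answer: 58/138737 ≈ 0.00041806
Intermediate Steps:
o(X) = 0 (o(X) = 0*0 = 0)
S(m, A) = 1/58 (S(m, A) = 2/(272 - 156) = 2/116 = 2*(1/116) = 1/58)
1/(S(o(-17), I(13)) + 2392) = 1/(1/58 + 2392) = 1/(138737/58) = 58/138737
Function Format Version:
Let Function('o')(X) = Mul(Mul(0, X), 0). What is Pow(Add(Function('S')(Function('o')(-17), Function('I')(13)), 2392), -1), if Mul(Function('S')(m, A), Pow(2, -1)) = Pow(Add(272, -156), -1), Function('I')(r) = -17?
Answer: Rational(58, 138737) ≈ 0.00041806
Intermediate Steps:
Function('o')(X) = 0 (Function('o')(X) = Mul(0, 0) = 0)
Function('S')(m, A) = Rational(1, 58) (Function('S')(m, A) = Mul(2, Pow(Add(272, -156), -1)) = Mul(2, Pow(116, -1)) = Mul(2, Rational(1, 116)) = Rational(1, 58))
Pow(Add(Function('S')(Function('o')(-17), Function('I')(13)), 2392), -1) = Pow(Add(Rational(1, 58), 2392), -1) = Pow(Rational(138737, 58), -1) = Rational(58, 138737)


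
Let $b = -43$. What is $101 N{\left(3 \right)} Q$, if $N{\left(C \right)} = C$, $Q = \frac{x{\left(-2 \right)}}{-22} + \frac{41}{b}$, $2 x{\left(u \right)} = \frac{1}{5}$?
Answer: $- \frac{2746089}{9460} \approx -290.28$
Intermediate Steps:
$x{\left(u \right)} = \frac{1}{10}$ ($x{\left(u \right)} = \frac{1}{2 \cdot 5} = \frac{1}{2} \cdot \frac{1}{5} = \frac{1}{10}$)
$Q = - \frac{9063}{9460}$ ($Q = \frac{1}{10 \left(-22\right)} + \frac{41}{-43} = \frac{1}{10} \left(- \frac{1}{22}\right) + 41 \left(- \frac{1}{43}\right) = - \frac{1}{220} - \frac{41}{43} = - \frac{9063}{9460} \approx -0.95803$)
$101 N{\left(3 \right)} Q = 101 \cdot 3 \left(- \frac{9063}{9460}\right) = 303 \left(- \frac{9063}{9460}\right) = - \frac{2746089}{9460}$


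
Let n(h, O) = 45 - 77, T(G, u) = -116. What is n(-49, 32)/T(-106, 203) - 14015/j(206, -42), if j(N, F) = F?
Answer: 406771/1218 ≈ 333.97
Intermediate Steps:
n(h, O) = -32
n(-49, 32)/T(-106, 203) - 14015/j(206, -42) = -32/(-116) - 14015/(-42) = -32*(-1/116) - 14015*(-1/42) = 8/29 + 14015/42 = 406771/1218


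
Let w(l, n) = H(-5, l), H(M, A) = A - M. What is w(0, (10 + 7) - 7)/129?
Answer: 5/129 ≈ 0.038760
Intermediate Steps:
w(l, n) = 5 + l (w(l, n) = l - 1*(-5) = l + 5 = 5 + l)
w(0, (10 + 7) - 7)/129 = (5 + 0)/129 = 5*(1/129) = 5/129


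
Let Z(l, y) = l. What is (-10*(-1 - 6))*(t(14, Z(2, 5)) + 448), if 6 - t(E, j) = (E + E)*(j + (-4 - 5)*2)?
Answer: 63140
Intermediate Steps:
t(E, j) = 6 - 2*E*(-18 + j) (t(E, j) = 6 - (E + E)*(j + (-4 - 5)*2) = 6 - 2*E*(j - 9*2) = 6 - 2*E*(j - 18) = 6 - 2*E*(-18 + j))
(-10*(-1 - 6))*(t(14, Z(2, 5)) + 448) = (-10*(-1 - 6))*((6 + 36*14 - 2*14*2) + 448) = (-10*(-7))*((6 + 504 - 56) + 448) = 70*(454 + 448) = 70*902 = 63140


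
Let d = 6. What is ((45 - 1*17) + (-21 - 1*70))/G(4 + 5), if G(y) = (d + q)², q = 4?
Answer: -63/100 ≈ -0.63000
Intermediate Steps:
G(y) = 100 (G(y) = (6 + 4)² = 10² = 100)
((45 - 1*17) + (-21 - 1*70))/G(4 + 5) = ((45 - 1*17) + (-21 - 1*70))/100 = ((45 - 17) + (-21 - 70))/100 = (28 - 91)/100 = (1/100)*(-63) = -63/100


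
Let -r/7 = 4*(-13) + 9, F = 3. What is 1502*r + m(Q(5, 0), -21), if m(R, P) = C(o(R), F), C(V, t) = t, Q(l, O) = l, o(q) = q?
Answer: 452105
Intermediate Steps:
m(R, P) = 3
r = 301 (r = -7*(4*(-13) + 9) = -7*(-52 + 9) = -7*(-43) = 301)
1502*r + m(Q(5, 0), -21) = 1502*301 + 3 = 452102 + 3 = 452105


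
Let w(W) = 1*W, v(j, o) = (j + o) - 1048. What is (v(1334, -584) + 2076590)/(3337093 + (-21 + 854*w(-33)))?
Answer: 1038146/1654445 ≈ 0.62749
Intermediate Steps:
v(j, o) = -1048 + j + o
w(W) = W
(v(1334, -584) + 2076590)/(3337093 + (-21 + 854*w(-33))) = ((-1048 + 1334 - 584) + 2076590)/(3337093 + (-21 + 854*(-33))) = (-298 + 2076590)/(3337093 + (-21 - 28182)) = 2076292/(3337093 - 28203) = 2076292/3308890 = 2076292*(1/3308890) = 1038146/1654445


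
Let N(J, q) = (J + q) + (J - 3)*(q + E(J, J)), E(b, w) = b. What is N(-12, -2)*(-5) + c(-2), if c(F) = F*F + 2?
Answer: -974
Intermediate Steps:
N(J, q) = J + q + (-3 + J)*(J + q) (N(J, q) = (J + q) + (J - 3)*(q + J) = (J + q) + (-3 + J)*(J + q) = J + q + (-3 + J)*(J + q))
c(F) = 2 + F**2 (c(F) = F**2 + 2 = 2 + F**2)
N(-12, -2)*(-5) + c(-2) = ((-12)**2 - 2*(-12) - 2*(-2) - 12*(-2))*(-5) + (2 + (-2)**2) = (144 + 24 + 4 + 24)*(-5) + (2 + 4) = 196*(-5) + 6 = -980 + 6 = -974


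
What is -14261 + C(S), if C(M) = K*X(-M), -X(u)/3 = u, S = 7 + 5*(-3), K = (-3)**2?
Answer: -14477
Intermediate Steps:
K = 9
S = -8 (S = 7 - 15 = -8)
X(u) = -3*u
C(M) = 27*M (C(M) = 9*(-(-3)*M) = 9*(3*M) = 27*M)
-14261 + C(S) = -14261 + 27*(-8) = -14261 - 216 = -14477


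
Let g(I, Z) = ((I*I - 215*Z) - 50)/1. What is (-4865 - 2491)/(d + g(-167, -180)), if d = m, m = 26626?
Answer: -2452/31055 ≈ -0.078957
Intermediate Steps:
d = 26626
g(I, Z) = -50 + I**2 - 215*Z (g(I, Z) = ((I**2 - 215*Z) - 50)*1 = (-50 + I**2 - 215*Z)*1 = -50 + I**2 - 215*Z)
(-4865 - 2491)/(d + g(-167, -180)) = (-4865 - 2491)/(26626 + (-50 + (-167)**2 - 215*(-180))) = -7356/(26626 + (-50 + 27889 + 38700)) = -7356/(26626 + 66539) = -7356/93165 = -7356*1/93165 = -2452/31055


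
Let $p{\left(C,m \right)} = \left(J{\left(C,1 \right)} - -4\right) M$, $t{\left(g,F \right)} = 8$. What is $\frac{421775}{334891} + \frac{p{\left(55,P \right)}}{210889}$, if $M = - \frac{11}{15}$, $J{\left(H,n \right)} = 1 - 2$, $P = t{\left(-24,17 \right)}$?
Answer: $\frac{444734856074}{353124140495} \approx 1.2594$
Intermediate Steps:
$P = 8$
$J{\left(H,n \right)} = -1$ ($J{\left(H,n \right)} = 1 - 2 = -1$)
$M = - \frac{11}{15}$ ($M = \left(-11\right) \frac{1}{15} = - \frac{11}{15} \approx -0.73333$)
$p{\left(C,m \right)} = - \frac{11}{5}$ ($p{\left(C,m \right)} = \left(-1 - -4\right) \left(- \frac{11}{15}\right) = \left(-1 + 4\right) \left(- \frac{11}{15}\right) = 3 \left(- \frac{11}{15}\right) = - \frac{11}{5}$)
$\frac{421775}{334891} + \frac{p{\left(55,P \right)}}{210889} = \frac{421775}{334891} - \frac{11}{5 \cdot 210889} = 421775 \cdot \frac{1}{334891} - \frac{11}{1054445} = \frac{421775}{334891} - \frac{11}{1054445} = \frac{444734856074}{353124140495}$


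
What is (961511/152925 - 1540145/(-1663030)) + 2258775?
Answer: 114890184751288741/50863772550 ≈ 2.2588e+6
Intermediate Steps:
(961511/152925 - 1540145/(-1663030)) + 2258775 = (961511*(1/152925) - 1540145*(-1/1663030)) + 2258775 = (961511/152925 + 308029/332606) + 2258775 = 366909662491/50863772550 + 2258775 = 114890184751288741/50863772550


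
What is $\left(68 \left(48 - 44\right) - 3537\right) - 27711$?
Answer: $-30976$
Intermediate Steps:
$\left(68 \left(48 - 44\right) - 3537\right) - 27711 = \left(68 \cdot 4 - 3537\right) - 27711 = \left(272 - 3537\right) - 27711 = -3265 - 27711 = -30976$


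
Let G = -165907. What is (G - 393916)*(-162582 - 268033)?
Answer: 241068181145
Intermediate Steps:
(G - 393916)*(-162582 - 268033) = (-165907 - 393916)*(-162582 - 268033) = -559823*(-430615) = 241068181145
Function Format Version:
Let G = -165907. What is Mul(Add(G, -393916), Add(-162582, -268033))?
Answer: 241068181145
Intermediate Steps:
Mul(Add(G, -393916), Add(-162582, -268033)) = Mul(Add(-165907, -393916), Add(-162582, -268033)) = Mul(-559823, -430615) = 241068181145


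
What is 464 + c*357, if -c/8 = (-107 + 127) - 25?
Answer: 14744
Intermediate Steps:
c = 40 (c = -8*((-107 + 127) - 25) = -8*(20 - 25) = -8*(-5) = 40)
464 + c*357 = 464 + 40*357 = 464 + 14280 = 14744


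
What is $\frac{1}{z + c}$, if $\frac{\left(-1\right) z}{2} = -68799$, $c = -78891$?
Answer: $\frac{1}{58707} \approx 1.7034 \cdot 10^{-5}$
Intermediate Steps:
$z = 137598$ ($z = \left(-2\right) \left(-68799\right) = 137598$)
$\frac{1}{z + c} = \frac{1}{137598 - 78891} = \frac{1}{58707}$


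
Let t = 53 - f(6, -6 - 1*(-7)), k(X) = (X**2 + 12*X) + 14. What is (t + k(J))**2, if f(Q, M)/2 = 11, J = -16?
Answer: 11881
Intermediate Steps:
f(Q, M) = 22 (f(Q, M) = 2*11 = 22)
k(X) = 14 + X**2 + 12*X
t = 31 (t = 53 - 1*22 = 53 - 22 = 31)
(t + k(J))**2 = (31 + (14 + (-16)**2 + 12*(-16)))**2 = (31 + (14 + 256 - 192))**2 = (31 + 78)**2 = 109**2 = 11881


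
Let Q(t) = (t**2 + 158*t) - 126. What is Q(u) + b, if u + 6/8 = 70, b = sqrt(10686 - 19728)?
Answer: 249777/16 + I*sqrt(9042) ≈ 15611.0 + 95.089*I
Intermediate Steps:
b = I*sqrt(9042) (b = sqrt(-9042) = I*sqrt(9042) ≈ 95.089*I)
u = 277/4 (u = -3/4 + 70 = 277/4 ≈ 69.250)
Q(t) = -126 + t**2 + 158*t
Q(u) + b = (-126 + (277/4)**2 + 158*(277/4)) + I*sqrt(9042) = (-126 + 76729/16 + 21883/2) + I*sqrt(9042) = 249777/16 + I*sqrt(9042)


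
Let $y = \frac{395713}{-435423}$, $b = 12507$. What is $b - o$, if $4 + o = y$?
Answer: $\frac{286735414}{22917} \approx 12512.0$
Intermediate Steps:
$y = - \frac{20827}{22917}$ ($y = 395713 \left(- \frac{1}{435423}\right) = - \frac{20827}{22917} \approx -0.9088$)
$o = - \frac{112495}{22917}$ ($o = -4 - \frac{20827}{22917} = - \frac{112495}{22917} \approx -4.9088$)
$b - o = 12507 - - \frac{112495}{22917} = 12507 + \frac{112495}{22917} = \frac{286735414}{22917}$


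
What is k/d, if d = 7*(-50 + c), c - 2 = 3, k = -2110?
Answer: 422/63 ≈ 6.6984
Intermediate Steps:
c = 5 (c = 2 + 3 = 5)
d = -315 (d = 7*(-50 + 5) = 7*(-45) = -315)
k/d = -2110/(-315) = -2110*(-1/315) = 422/63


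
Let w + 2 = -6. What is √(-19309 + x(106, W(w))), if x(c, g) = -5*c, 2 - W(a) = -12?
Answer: I*√19839 ≈ 140.85*I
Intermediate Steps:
w = -8 (w = -2 - 6 = -8)
W(a) = 14 (W(a) = 2 - 1*(-12) = 2 + 12 = 14)
√(-19309 + x(106, W(w))) = √(-19309 - 5*106) = √(-19309 - 530) = √(-19839) = I*√19839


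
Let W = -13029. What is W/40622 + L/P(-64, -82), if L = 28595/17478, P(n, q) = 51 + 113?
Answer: -18092317639/58219287912 ≈ -0.31076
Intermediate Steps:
P(n, q) = 164
L = 28595/17478 (L = 28595*(1/17478) = 28595/17478 ≈ 1.6361)
W/40622 + L/P(-64, -82) = -13029/40622 + (28595/17478)/164 = -13029*1/40622 + (28595/17478)*(1/164) = -13029/40622 + 28595/2866392 = -18092317639/58219287912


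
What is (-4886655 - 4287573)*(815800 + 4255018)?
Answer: -46520840478504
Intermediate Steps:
(-4886655 - 4287573)*(815800 + 4255018) = -9174228*5070818 = -46520840478504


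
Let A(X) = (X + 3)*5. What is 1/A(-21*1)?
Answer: -1/90 ≈ -0.011111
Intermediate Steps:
A(X) = 15 + 5*X (A(X) = (3 + X)*5 = 15 + 5*X)
1/A(-21*1) = 1/(15 + 5*(-21*1)) = 1/(15 + 5*(-21)) = 1/(15 - 105) = 1/(-90) = -1/90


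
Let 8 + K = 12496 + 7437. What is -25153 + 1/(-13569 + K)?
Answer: -159872467/6356 ≈ -25153.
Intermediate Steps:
K = 19925 (K = -8 + (12496 + 7437) = -8 + 19933 = 19925)
-25153 + 1/(-13569 + K) = -25153 + 1/(-13569 + 19925) = -25153 + 1/6356 = -159872467/6356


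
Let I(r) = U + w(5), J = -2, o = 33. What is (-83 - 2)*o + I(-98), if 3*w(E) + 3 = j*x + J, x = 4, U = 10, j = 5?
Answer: -2790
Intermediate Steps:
w(E) = 5 (w(E) = -1 + (5*4 - 2)/3 = -1 + (20 - 2)/3 = -1 + (1/3)*18 = -1 + 6 = 5)
I(r) = 15 (I(r) = 10 + 5 = 15)
(-83 - 2)*o + I(-98) = (-83 - 2)*33 + 15 = -85*33 + 15 = -2805 + 15 = -2790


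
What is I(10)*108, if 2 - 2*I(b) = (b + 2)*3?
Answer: -1836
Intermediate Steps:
I(b) = -2 - 3*b/2 (I(b) = 1 - (b + 2)*3/2 = 1 - (2 + b)*3/2 = 1 - (6 + 3*b)/2 = 1 + (-3 - 3*b/2) = -2 - 3*b/2)
I(10)*108 = (-2 - 3/2*10)*108 = (-2 - 15)*108 = -17*108 = -1836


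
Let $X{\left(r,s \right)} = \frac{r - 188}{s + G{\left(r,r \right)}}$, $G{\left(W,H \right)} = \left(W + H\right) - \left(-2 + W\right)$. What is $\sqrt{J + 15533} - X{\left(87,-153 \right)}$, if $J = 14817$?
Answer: $- \frac{101}{64} + 5 \sqrt{1214} \approx 172.63$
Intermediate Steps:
$G{\left(W,H \right)} = 2 + H$ ($G{\left(W,H \right)} = \left(H + W\right) - \left(-2 + W\right) = 2 + H$)
$X{\left(r,s \right)} = \frac{-188 + r}{2 + r + s}$ ($X{\left(r,s \right)} = \frac{r - 188}{s + \left(2 + r\right)} = \frac{-188 + r}{2 + r + s}$)
$\sqrt{J + 15533} - X{\left(87,-153 \right)} = \sqrt{14817 + 15533} - \frac{-188 + 87}{2 + 87 - 153} = \sqrt{30350} - \frac{1}{-64} \left(-101\right) = 5 \sqrt{1214} - \left(- \frac{1}{64}\right) \left(-101\right) = 5 \sqrt{1214} - \frac{101}{64} = - \frac{101}{64} + 5 \sqrt{1214}$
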